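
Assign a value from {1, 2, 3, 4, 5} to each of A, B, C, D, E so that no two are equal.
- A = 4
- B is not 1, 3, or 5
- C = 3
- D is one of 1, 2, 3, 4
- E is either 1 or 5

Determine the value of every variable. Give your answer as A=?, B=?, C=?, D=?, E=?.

A=4, B=2, C=3, D=1, E=5

A must be 4 (only option left). Remove 4 from B, D.
B has just one choice, so B = 2. Remove 2 from D.
C must be 3 (only option left). So D can't be 3.
That leaves D = 1. Strike 1 from E.
E must be 5 (only option left).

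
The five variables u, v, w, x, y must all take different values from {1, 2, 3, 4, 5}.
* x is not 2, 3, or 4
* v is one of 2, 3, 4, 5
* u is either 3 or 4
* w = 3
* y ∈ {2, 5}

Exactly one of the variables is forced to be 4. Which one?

u

w must be 3 (only option left). Remove 3 from u, v.
So 4 goes to u.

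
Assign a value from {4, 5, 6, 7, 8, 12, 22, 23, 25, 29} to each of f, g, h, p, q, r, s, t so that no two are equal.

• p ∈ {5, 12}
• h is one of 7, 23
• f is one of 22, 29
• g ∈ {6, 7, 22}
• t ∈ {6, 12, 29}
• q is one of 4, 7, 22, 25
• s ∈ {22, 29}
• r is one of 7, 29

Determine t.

12

The 2 variables f and s are confined to {22, 29}, which locks those values in; drop them from g, q, r, t.
r has just one choice, so r = 7. Remove 7 from g, h, q.
g must be 6 (only option left). Eliminate 6 elsewhere: t.
So t = 12.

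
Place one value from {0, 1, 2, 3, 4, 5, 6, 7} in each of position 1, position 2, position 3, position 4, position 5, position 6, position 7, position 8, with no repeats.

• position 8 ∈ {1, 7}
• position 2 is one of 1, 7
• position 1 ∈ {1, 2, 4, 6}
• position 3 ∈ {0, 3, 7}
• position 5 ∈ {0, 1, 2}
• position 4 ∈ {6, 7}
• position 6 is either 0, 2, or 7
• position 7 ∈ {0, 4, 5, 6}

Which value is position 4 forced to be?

6

Among the 8 variables, 3 fits only position 3 (and all 8 values in {0, 1, 2, 3, 4, 5, 6, 7} must be used), so position 3 = 3.
Among the 7 still-open variables, 5 fits only position 7 (and all 7 values in {0, 1, 2, 4, 5, 6, 7} must be used), so position 7 = 5.
Among the 6 still-open variables, 4 fits only position 1 (and all 6 values in {0, 1, 2, 4, 6, 7} must be used), so position 1 = 4.
Among the 5 still-open variables, 6 fits only position 4 (and all 5 values in {0, 1, 2, 6, 7} must be used), so position 4 = 6.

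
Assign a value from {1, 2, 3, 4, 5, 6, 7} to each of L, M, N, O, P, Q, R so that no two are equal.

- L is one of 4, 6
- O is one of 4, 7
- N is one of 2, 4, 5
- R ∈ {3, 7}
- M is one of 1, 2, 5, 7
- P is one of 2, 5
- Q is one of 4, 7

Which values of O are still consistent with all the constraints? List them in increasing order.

The 7 variables draw from only 7 values {1, 2, 3, 4, 5, 6, 7}, so each is used; only M can be 1, hence M = 1.
Among the 6 still-open variables, 3 fits only R (and all 6 values in {2, 3, 4, 5, 6, 7} must be used), so R = 3.
The 5 still-open variables together cover exactly {2, 4, 5, 6, 7} — 5 values for 5 variables — and 6 appears only in L's list, so L = 6.
O and Q share exactly the 2 values {4, 7}; by pigeonhole those values go to them, so strike 4, 7 from N.
No further eliminations apply; O can still be any of 4, 7.

4, 7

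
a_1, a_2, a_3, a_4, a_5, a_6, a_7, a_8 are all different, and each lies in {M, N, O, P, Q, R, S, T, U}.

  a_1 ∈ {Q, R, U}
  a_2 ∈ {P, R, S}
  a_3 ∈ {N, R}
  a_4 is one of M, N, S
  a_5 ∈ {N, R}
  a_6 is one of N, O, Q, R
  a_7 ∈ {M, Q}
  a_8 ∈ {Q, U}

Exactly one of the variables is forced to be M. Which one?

The 8 variables draw from only 8 values {M, N, O, P, Q, R, S, U}, so each is used; only a_6 can be O, hence a_6 = O.
The 7 still-open variables together cover exactly {M, N, P, Q, R, S, U} — 7 values for 7 variables — and P appears only in a_2's list, so a_2 = P.
Among the 6 still-open variables, S fits only a_4 (and all 6 values in {M, N, Q, R, S, U} must be used), so a_4 = S.
The 5 still-open variables together cover exactly {M, N, Q, R, U} — 5 values for 5 variables — and M appears only in a_7's list, so a_7 = M.

a_7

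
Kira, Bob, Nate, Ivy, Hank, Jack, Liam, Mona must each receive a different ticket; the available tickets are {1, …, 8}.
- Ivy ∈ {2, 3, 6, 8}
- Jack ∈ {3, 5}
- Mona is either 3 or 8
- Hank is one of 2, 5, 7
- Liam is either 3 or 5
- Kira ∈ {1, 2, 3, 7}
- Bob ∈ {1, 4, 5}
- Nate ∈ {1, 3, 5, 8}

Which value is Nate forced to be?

Among the 8 variables, 4 fits only Bob (and all 8 values in {1, 2, 3, 4, 5, 6, 7, 8} must be used), so Bob = 4.
Among the 7 still-open variables, 6 fits only Ivy (and all 7 values in {1, 2, 3, 5, 6, 7, 8} must be used), so Ivy = 6.
Jack and Liam between them cover only {3, 5} — a naked pair. Remove those values from Kira, Nate, Hank, Mona.
Mona's domain is down to {8}, so Mona = 8. So Nate can't be 8.
So Nate = 1.

1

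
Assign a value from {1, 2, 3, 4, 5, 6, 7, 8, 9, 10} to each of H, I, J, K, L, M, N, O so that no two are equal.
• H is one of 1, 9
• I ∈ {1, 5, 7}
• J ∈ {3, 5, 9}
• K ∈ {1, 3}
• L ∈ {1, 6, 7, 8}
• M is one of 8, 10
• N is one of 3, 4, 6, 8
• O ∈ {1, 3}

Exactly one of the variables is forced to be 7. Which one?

I

K and O between them cover only {1, 3} — a naked pair. Remove those values from H, I, J, L, N.
That leaves H = 9. Remove 9 from J.
J must be 5 (only option left). Strike 5 from I.
So 7 goes to I.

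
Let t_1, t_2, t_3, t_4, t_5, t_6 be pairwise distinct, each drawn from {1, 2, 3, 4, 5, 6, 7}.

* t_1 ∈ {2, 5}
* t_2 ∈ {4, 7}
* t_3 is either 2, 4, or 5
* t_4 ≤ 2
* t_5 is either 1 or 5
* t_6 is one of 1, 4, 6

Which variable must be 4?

Among the 6 variables, 6 fits only t_6 (and all 6 values in {1, 2, 4, 5, 6, 7} must be used), so t_6 = 6.
Among the 5 still-open variables, 7 fits only t_2 (and all 5 values in {1, 2, 4, 5, 7} must be used), so t_2 = 7.
The 4 still-open variables draw from only 4 values {1, 2, 4, 5}, so each is used; only t_3 can be 4, hence t_3 = 4.

t_3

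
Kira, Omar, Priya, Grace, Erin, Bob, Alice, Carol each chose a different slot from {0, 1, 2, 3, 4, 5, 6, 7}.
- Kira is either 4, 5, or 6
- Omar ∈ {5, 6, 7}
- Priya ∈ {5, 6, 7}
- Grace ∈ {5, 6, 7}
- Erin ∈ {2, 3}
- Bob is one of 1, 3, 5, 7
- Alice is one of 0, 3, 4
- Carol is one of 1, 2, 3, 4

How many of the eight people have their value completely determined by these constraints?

The 8 variables together cover exactly {0, 1, 2, 3, 4, 5, 6, 7} — 8 values for 8 variables — and 0 appears only in Alice's list, so Alice = 0.
Omar, Priya, Grace between them cover only {5, 6, 7} — a naked triple. Remove those values from Kira, Bob.
Kira has just one choice, so Kira = 4. Remove 4 from Carol.
Determined: Kira=4, Alice=0. The other people each still have more than one consistent value. That makes 2.

2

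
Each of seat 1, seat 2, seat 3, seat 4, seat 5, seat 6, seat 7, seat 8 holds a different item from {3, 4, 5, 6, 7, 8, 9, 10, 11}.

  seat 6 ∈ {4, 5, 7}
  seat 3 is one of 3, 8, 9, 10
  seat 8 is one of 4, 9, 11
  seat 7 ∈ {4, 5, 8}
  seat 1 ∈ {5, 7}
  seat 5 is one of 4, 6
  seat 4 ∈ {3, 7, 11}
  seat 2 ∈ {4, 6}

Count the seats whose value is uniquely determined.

1

seat 2 and seat 5 share exactly the 2 values {4, 6}; by pigeonhole those values go to them, so strike 4, 6 from seat 6, seat 7, seat 8.
The 2 variables seat 1 and seat 6 are confined to {5, 7}, which locks those values in; drop them from seat 4, seat 7.
seat 7 must be 8 (only option left). Strike 8 from seat 3.
Determined: seat 7=8. The other seats each still have more than one consistent value. That makes 1.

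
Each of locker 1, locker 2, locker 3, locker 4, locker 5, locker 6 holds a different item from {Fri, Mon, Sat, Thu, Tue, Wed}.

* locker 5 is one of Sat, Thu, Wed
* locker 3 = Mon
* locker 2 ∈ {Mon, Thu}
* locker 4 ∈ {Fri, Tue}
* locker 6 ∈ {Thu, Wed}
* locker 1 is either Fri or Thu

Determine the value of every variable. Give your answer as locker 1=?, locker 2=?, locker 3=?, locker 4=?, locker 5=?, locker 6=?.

locker 3 must be Mon (only option left). So locker 2 can't be Mon.
locker 2 must be Thu (only option left). Remove Thu from locker 1, locker 5, locker 6.
locker 6 has just one choice, so locker 6 = Wed. Remove Wed from locker 5.
That leaves locker 1 = Fri. So locker 4 can't be Fri.
That leaves locker 4 = Tue.
locker 5's domain is down to {Sat}, so locker 5 = Sat.

locker 1=Fri, locker 2=Thu, locker 3=Mon, locker 4=Tue, locker 5=Sat, locker 6=Wed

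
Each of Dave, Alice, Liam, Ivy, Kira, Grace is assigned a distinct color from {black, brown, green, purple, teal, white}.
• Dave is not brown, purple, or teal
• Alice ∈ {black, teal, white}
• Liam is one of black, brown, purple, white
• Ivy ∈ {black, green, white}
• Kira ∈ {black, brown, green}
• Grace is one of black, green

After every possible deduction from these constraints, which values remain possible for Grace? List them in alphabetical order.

The 6 variables draw from only 6 values {black, brown, green, purple, teal, white}, so each is used; only Liam can be purple, hence Liam = purple.
The 5 still-open variables draw from only 5 values {black, brown, green, teal, white}, so each is used; only Kira can be brown, hence Kira = brown.
The 4 still-open variables draw from only 4 values {black, green, teal, white}, so each is used; only Alice can be teal, hence Alice = teal.
No further eliminations apply; Grace can still be any of black, green.

black, green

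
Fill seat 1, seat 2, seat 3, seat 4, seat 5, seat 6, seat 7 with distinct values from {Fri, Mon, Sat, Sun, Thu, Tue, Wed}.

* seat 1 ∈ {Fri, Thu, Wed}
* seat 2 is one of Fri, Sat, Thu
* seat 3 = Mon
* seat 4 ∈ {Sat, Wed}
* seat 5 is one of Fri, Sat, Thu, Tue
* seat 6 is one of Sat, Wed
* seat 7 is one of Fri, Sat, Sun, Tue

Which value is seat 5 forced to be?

Tue

seat 3 has just one choice, so seat 3 = Mon.
The 6 still-open variables together cover exactly {Fri, Sat, Sun, Thu, Tue, Wed} — 6 values for 6 variables — and Sun appears only in seat 7's list, so seat 7 = Sun.
The 5 still-open variables draw from only 5 values {Fri, Sat, Thu, Tue, Wed}, so each is used; only seat 5 can be Tue, hence seat 5 = Tue.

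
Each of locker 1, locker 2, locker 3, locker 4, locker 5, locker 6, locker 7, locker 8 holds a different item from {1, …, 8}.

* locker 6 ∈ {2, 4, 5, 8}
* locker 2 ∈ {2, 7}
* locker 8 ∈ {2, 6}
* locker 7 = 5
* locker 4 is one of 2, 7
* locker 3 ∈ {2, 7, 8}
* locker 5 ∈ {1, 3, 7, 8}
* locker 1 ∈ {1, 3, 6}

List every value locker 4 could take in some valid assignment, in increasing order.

2, 7

locker 7 has just one choice, so locker 7 = 5. Remove 5 from locker 6.
The 7 still-open variables together cover exactly {1, 2, 3, 4, 6, 7, 8} — 7 values for 7 variables — and 4 appears only in locker 6's list, so locker 6 = 4.
locker 2 and locker 4 share exactly the 2 values {2, 7}; by pigeonhole those values go to them, so strike 2, 7 from locker 3, locker 5, locker 8.
locker 3 has just one choice, so locker 3 = 8. Remove 8 from locker 5.
locker 8's domain is down to {6}, so locker 8 = 6. Eliminate 6 elsewhere: locker 1.
No further eliminations apply; locker 4 can still be any of 2, 7.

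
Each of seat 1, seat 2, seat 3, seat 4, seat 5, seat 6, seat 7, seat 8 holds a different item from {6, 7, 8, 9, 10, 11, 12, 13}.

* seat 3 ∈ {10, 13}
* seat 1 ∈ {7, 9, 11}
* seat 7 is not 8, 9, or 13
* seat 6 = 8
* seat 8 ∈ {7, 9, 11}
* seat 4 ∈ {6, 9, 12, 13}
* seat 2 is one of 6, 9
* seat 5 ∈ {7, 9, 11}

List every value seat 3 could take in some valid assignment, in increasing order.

10, 13

seat 6's domain is down to {8}, so seat 6 = 8.
seat 1, seat 5, seat 8 between them cover only {7, 9, 11} — a naked triple. Remove those values from seat 2, seat 4, seat 7.
seat 2's domain is down to {6}, so seat 2 = 6. Remove 6 from seat 4, seat 7.
No further eliminations apply; seat 3 can still be any of 10, 13.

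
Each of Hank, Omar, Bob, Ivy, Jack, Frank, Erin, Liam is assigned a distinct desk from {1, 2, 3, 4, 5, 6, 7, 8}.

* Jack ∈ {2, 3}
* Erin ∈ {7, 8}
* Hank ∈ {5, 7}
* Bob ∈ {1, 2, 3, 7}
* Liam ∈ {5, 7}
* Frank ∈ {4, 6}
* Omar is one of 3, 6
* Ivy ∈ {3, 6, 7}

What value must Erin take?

The 8 variables draw from only 8 values {1, 2, 3, 4, 5, 6, 7, 8}, so each is used; only Bob can be 1, hence Bob = 1.
The 7 still-open variables draw from only 7 values {2, 3, 4, 5, 6, 7, 8}, so each is used; only Jack can be 2, hence Jack = 2.
Among the 6 still-open variables, 4 fits only Frank (and all 6 values in {3, 4, 5, 6, 7, 8} must be used), so Frank = 4.
The 5 still-open variables draw from only 5 values {3, 5, 6, 7, 8}, so each is used; only Erin can be 8, hence Erin = 8.

8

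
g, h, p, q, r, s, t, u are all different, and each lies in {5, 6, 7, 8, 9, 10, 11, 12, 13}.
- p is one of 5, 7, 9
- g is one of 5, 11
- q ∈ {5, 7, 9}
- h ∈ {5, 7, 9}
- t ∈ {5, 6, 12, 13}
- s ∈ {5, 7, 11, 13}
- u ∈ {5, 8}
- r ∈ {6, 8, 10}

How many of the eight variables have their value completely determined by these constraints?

3

h, p, q share exactly the 3 values {5, 7, 9}; by pigeonhole those values go to them, so strike 5, 7, 9 from g, s, t, u.
g must be 11 (only option left). So s can't be 11.
s's domain is down to {13}, so s = 13. Eliminate 13 elsewhere: t.
u has just one choice, so u = 8. Eliminate 8 elsewhere: r.
Determined: g=11, s=13, u=8. The other variables each still have more than one consistent value. That makes 3.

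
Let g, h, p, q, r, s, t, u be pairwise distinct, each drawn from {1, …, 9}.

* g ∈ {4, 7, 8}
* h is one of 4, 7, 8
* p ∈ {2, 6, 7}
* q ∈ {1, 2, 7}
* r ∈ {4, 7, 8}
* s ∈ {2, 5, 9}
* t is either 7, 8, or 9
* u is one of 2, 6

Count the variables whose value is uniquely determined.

Among the 8 variables, 1 fits only q (and all 8 values in {1, 2, 4, 5, 6, 7, 8, 9} must be used), so q = 1.
The 7 still-open variables draw from only 7 values {2, 4, 5, 6, 7, 8, 9}, so each is used; only s can be 5, hence s = 5.
The 6 still-open variables draw from only 6 values {2, 4, 6, 7, 8, 9}, so each is used; only t can be 9, hence t = 9.
The 3 variables g, h, r are confined to {4, 7, 8}, which locks those values in; drop them from p.
Determined: q=1, s=5, t=9. The other variables each still have more than one consistent value. That makes 3.

3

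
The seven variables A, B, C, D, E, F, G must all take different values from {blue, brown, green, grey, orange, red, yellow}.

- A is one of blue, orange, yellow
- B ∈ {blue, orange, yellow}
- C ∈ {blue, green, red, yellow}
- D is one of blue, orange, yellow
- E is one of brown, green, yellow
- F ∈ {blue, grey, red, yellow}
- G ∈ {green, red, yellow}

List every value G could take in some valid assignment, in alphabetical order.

The 7 variables draw from only 7 values {blue, brown, green, grey, orange, red, yellow}, so each is used; only E can be brown, hence E = brown.
Among the 6 still-open variables, grey fits only F (and all 6 values in {blue, green, grey, orange, red, yellow} must be used), so F = grey.
The 3 variables A, B, D are confined to {blue, orange, yellow}, which locks those values in; drop them from C, G.
No further eliminations apply; G can still be any of green, red.

green, red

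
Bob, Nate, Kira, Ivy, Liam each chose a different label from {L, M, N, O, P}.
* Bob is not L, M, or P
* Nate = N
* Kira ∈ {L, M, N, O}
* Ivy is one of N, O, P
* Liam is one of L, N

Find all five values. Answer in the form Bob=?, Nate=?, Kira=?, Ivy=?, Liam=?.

Bob=O, Nate=N, Kira=M, Ivy=P, Liam=L

Nate's domain is down to {N}, so Nate = N. Remove N from Bob, Kira, Ivy, Liam.
Liam's domain is down to {L}, so Liam = L. So Kira can't be L.
That leaves Bob = O. So Kira, Ivy can't be O.
That leaves Kira = M.
Ivy has just one choice, so Ivy = P.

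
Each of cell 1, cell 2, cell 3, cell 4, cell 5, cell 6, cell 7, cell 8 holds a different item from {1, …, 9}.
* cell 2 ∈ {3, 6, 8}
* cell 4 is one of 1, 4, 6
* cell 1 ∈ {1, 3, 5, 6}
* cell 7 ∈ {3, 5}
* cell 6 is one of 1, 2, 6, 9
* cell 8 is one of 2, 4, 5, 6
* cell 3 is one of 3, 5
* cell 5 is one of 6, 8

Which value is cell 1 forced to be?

1

The 8 variables together cover exactly {1, 2, 3, 4, 5, 6, 8, 9} — 8 values for 8 variables — and 9 appears only in cell 6's list, so cell 6 = 9.
The 7 still-open variables draw from only 7 values {1, 2, 3, 4, 5, 6, 8}, so each is used; only cell 8 can be 2, hence cell 8 = 2.
Among the 6 still-open variables, 4 fits only cell 4 (and all 6 values in {1, 3, 4, 5, 6, 8} must be used), so cell 4 = 4.
The 5 still-open variables draw from only 5 values {1, 3, 5, 6, 8}, so each is used; only cell 1 can be 1, hence cell 1 = 1.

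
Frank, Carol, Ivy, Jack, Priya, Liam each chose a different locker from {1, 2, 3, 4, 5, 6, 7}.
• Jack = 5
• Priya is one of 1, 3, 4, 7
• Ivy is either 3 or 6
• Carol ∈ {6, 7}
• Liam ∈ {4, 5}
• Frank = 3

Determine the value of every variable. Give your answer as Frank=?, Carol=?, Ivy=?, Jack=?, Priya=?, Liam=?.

Frank=3, Carol=7, Ivy=6, Jack=5, Priya=1, Liam=4

Frank must be 3 (only option left). Remove 3 from Ivy, Priya.
Ivy has just one choice, so Ivy = 6. Strike 6 from Carol.
Jack has just one choice, so Jack = 5. Strike 5 from Liam.
That leaves Liam = 4. So Priya can't be 4.
Carol's domain is down to {7}, so Carol = 7. Strike 7 from Priya.
Priya must be 1 (only option left).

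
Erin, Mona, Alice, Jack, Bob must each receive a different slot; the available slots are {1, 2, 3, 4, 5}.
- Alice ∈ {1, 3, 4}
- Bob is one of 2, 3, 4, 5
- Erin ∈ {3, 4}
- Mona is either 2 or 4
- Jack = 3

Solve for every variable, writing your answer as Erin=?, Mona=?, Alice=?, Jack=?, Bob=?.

Jack must be 3 (only option left). Strike 3 from Erin, Alice, Bob.
That leaves Erin = 4. Strike 4 from Mona, Alice, Bob.
Mona has just one choice, so Mona = 2. Strike 2 from Bob.
Alice's domain is down to {1}, so Alice = 1.
That leaves Bob = 5.

Erin=4, Mona=2, Alice=1, Jack=3, Bob=5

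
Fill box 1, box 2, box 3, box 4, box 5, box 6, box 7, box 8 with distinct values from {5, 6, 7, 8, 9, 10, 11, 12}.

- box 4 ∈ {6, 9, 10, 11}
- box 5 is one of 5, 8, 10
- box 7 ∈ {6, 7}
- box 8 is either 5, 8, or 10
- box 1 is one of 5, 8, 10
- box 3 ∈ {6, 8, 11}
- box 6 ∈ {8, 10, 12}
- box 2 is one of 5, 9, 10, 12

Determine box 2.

The 8 variables draw from only 8 values {5, 6, 7, 8, 9, 10, 11, 12}, so each is used; only box 7 can be 7, hence box 7 = 7.
box 1, box 5, box 8 share exactly the 3 values {5, 8, 10}; by pigeonhole those values go to them, so strike 5, 8, 10 from box 2, box 3, box 4, box 6.
box 6 has just one choice, so box 6 = 12. Remove 12 from box 2.
So box 2 = 9.

9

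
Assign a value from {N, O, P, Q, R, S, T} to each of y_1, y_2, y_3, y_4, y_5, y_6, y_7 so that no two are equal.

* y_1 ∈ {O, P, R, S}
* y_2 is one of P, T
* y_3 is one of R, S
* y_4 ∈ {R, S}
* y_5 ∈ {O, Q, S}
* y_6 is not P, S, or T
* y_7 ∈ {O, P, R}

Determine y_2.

The 7 variables together cover exactly {N, O, P, Q, R, S, T} — 7 values for 7 variables — and N appears only in y_6's list, so y_6 = N.
The 6 still-open variables together cover exactly {O, P, Q, R, S, T} — 6 values for 6 variables — and Q appears only in y_5's list, so y_5 = Q.
The 5 still-open variables draw from only 5 values {O, P, R, S, T}, so each is used; only y_2 can be T, hence y_2 = T.

T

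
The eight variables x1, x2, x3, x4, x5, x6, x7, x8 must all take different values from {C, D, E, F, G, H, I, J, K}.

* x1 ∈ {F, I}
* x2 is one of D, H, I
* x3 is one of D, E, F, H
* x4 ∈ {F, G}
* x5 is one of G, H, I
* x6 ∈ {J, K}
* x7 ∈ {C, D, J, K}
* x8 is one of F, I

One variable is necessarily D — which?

x2

x1 and x8 between them cover only {F, I} — a naked pair. Remove those values from x2, x3, x4, x5.
x4's domain is down to {G}, so x4 = G. So x5 can't be G.
x5 has just one choice, so x5 = H. Remove H from x2, x3.
So D goes to x2.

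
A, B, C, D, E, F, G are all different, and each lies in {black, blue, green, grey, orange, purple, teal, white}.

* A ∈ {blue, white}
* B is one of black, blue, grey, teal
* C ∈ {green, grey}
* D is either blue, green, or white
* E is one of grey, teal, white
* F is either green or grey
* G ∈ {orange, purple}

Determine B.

C and F share exactly the 2 values {green, grey}; by pigeonhole those values go to them, so strike green, grey from B, D, E.
A and D between them cover only {blue, white} — a naked pair. Remove those values from B, E.
E has just one choice, so E = teal. Eliminate teal elsewhere: B.
So B = black.

black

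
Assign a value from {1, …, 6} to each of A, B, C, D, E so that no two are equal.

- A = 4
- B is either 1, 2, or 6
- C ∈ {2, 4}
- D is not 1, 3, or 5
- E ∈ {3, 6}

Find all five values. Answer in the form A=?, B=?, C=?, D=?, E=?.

A=4, B=1, C=2, D=6, E=3

A must be 4 (only option left). Eliminate 4 elsewhere: C, D.
C's domain is down to {2}, so C = 2. Eliminate 2 elsewhere: B, D.
D has just one choice, so D = 6. Remove 6 from B, E.
E's domain is down to {3}, so E = 3.
That leaves B = 1.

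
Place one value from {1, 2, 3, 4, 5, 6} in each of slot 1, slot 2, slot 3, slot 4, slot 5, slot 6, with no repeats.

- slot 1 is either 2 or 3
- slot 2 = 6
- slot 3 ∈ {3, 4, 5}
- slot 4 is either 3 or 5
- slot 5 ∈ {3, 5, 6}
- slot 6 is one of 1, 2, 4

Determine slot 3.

4

slot 2's domain is down to {6}, so slot 2 = 6. Eliminate 6 elsewhere: slot 5.
Among the 5 still-open variables, 1 fits only slot 6 (and all 5 values in {1, 2, 3, 4, 5} must be used), so slot 6 = 1.
Among the 4 still-open variables, 2 fits only slot 1 (and all 4 values in {2, 3, 4, 5} must be used), so slot 1 = 2.
Among the 3 still-open variables, 4 fits only slot 3 (and all 3 values in {3, 4, 5} must be used), so slot 3 = 4.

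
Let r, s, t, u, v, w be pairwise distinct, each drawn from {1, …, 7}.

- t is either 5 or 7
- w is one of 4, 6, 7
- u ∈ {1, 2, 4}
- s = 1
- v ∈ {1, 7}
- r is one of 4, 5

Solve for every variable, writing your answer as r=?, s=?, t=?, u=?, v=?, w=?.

s's domain is down to {1}, so s = 1. Strike 1 from u, v.
v has just one choice, so v = 7. Eliminate 7 elsewhere: t, w.
That leaves t = 5. Strike 5 from r.
That leaves r = 4. Strike 4 from u, w.
u has just one choice, so u = 2.
w must be 6 (only option left).

r=4, s=1, t=5, u=2, v=7, w=6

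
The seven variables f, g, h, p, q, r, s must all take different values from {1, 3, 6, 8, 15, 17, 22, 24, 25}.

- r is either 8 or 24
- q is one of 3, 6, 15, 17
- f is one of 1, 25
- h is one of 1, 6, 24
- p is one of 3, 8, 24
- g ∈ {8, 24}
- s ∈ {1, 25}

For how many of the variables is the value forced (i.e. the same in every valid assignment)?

2

The 2 variables f and s are confined to {1, 25}, which locks those values in; drop them from h.
g and r share exactly the 2 values {8, 24}; by pigeonhole those values go to them, so strike 8, 24 from h, p.
h has just one choice, so h = 6. Strike 6 from q.
p must be 3 (only option left). Eliminate 3 elsewhere: q.
Determined: h=6, p=3. The other variables each still have more than one consistent value. That makes 2.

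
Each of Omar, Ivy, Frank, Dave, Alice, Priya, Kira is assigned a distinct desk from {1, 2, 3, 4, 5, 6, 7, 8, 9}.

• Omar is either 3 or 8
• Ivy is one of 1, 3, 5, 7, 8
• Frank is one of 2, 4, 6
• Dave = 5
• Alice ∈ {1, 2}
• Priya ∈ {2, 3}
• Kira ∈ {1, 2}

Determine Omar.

Dave must be 5 (only option left). Strike 5 from Ivy.
Alice and Kira share exactly the 2 values {1, 2}; by pigeonhole those values go to them, so strike 1, 2 from Ivy, Frank, Priya.
Priya's domain is down to {3}, so Priya = 3. Eliminate 3 elsewhere: Omar, Ivy.
So Omar = 8.

8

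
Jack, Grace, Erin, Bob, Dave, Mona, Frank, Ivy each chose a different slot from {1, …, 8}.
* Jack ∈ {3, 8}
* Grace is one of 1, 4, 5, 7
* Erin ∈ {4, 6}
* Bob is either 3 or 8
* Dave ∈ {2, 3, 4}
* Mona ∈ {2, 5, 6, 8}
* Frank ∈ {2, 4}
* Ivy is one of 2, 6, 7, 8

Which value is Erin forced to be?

6

The 8 variables together cover exactly {1, 2, 3, 4, 5, 6, 7, 8} — 8 values for 8 variables — and 1 appears only in Grace's list, so Grace = 1.
The 7 still-open variables together cover exactly {2, 3, 4, 5, 6, 7, 8} — 7 values for 7 variables — and 5 appears only in Mona's list, so Mona = 5.
The 6 still-open variables draw from only 6 values {2, 3, 4, 6, 7, 8}, so each is used; only Ivy can be 7, hence Ivy = 7.
The 5 still-open variables draw from only 5 values {2, 3, 4, 6, 8}, so each is used; only Erin can be 6, hence Erin = 6.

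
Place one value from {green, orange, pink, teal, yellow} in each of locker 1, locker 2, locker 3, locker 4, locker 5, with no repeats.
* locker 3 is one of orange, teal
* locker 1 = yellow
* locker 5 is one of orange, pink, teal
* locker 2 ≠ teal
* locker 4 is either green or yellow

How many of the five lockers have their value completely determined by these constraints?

locker 1's domain is down to {yellow}, so locker 1 = yellow. Eliminate yellow elsewhere: locker 2, locker 4.
locker 4 must be green (only option left). Strike green from locker 2.
Determined: locker 1=yellow, locker 4=green. The other lockers each still have more than one consistent value. That makes 2.

2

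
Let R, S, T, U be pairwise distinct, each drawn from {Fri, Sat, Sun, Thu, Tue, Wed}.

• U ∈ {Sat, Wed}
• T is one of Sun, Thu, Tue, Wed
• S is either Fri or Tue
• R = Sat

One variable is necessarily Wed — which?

R has just one choice, so R = Sat. Remove Sat from U.
So Wed goes to U.

U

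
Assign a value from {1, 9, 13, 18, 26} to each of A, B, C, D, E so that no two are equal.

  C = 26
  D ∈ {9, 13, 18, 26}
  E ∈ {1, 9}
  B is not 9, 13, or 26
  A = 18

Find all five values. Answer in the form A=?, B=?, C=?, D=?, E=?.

A=18, B=1, C=26, D=13, E=9

A's domain is down to {18}, so A = 18. Remove 18 from B, D.
B must be 1 (only option left). Remove 1 from E.
C's domain is down to {26}, so C = 26. Remove 26 from D.
E has just one choice, so E = 9. Eliminate 9 elsewhere: D.
D's domain is down to {13}, so D = 13.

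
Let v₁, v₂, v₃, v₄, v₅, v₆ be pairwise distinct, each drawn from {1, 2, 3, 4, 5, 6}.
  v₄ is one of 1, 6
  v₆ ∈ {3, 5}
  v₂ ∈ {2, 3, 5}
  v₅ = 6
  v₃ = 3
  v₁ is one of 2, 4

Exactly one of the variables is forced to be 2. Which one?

v₂

v₃ must be 3 (only option left). Remove 3 from v₂, v₆.
v₅ must be 6 (only option left). Strike 6 from v₄.
That leaves v₆ = 5. Remove 5 from v₂.
So 2 goes to v₂.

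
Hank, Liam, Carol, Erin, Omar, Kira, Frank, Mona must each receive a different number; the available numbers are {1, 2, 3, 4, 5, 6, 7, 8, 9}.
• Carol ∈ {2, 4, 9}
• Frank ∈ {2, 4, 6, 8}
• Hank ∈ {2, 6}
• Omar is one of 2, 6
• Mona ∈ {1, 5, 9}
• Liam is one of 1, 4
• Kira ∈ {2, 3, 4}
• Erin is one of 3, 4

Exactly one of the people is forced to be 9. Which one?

Carol

Among the 8 variables, 5 fits only Mona (and all 8 values in {1, 2, 3, 4, 5, 6, 8, 9} must be used), so Mona = 5.
Among the 7 still-open variables, 1 fits only Liam (and all 7 values in {1, 2, 3, 4, 6, 8, 9} must be used), so Liam = 1.
The 6 still-open variables together cover exactly {2, 3, 4, 6, 8, 9} — 6 values for 6 variables — and 8 appears only in Frank's list, so Frank = 8.
Among the 5 still-open variables, 9 fits only Carol (and all 5 values in {2, 3, 4, 6, 9} must be used), so Carol = 9.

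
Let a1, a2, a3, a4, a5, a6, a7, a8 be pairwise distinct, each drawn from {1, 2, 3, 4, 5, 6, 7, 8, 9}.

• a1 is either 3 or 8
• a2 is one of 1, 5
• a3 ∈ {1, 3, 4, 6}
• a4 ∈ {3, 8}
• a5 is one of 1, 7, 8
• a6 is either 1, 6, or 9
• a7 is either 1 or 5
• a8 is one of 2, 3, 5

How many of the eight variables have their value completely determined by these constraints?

a1 and a4 between them cover only {3, 8} — a naked pair. Remove those values from a3, a5, a8.
a2 and a7 share exactly the 2 values {1, 5}; by pigeonhole those values go to them, so strike 1, 5 from a3, a5, a6, a8.
a5 must be 7 (only option left).
a8's domain is down to {2}, so a8 = 2.
Determined: a5=7, a8=2. The other variables each still have more than one consistent value. That makes 2.

2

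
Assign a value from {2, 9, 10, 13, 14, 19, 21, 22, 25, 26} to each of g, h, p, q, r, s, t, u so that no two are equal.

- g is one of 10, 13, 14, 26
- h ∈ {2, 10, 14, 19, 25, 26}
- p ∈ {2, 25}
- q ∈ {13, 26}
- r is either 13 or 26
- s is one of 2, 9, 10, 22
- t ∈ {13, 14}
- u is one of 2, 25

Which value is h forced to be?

p and u between them cover only {2, 25} — a naked pair. Remove those values from h, s.
q and r share exactly the 2 values {13, 26}; by pigeonhole those values go to them, so strike 13, 26 from g, h, t.
t's domain is down to {14}, so t = 14. So g, h can't be 14.
g has just one choice, so g = 10. Strike 10 from h, s.
So h = 19.

19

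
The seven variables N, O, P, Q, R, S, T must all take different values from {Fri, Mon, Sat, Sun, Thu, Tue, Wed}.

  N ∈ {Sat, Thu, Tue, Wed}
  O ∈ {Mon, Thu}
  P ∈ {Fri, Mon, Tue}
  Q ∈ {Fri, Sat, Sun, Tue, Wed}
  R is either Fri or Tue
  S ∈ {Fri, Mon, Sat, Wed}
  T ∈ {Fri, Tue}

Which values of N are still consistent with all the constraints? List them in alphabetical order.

Sat, Wed

The 7 variables together cover exactly {Fri, Mon, Sat, Sun, Thu, Tue, Wed} — 7 values for 7 variables — and Sun appears only in Q's list, so Q = Sun.
The 2 variables R and T are confined to {Fri, Tue}, which locks those values in; drop them from N, P, S.
P must be Mon (only option left). Remove Mon from O, S.
O has just one choice, so O = Thu. Remove Thu from N.
No further eliminations apply; N can still be any of Sat, Wed.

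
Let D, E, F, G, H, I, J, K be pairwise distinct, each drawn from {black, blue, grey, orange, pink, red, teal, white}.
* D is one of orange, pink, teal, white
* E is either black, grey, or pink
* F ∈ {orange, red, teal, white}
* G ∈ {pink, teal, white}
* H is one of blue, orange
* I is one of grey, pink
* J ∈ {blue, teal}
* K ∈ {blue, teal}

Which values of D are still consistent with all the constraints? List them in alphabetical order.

pink, white

The 8 variables together cover exactly {black, blue, grey, orange, pink, red, teal, white} — 8 values for 8 variables — and black appears only in E's list, so E = black.
The 7 still-open variables draw from only 7 values {blue, grey, orange, pink, red, teal, white}, so each is used; only I can be grey, hence I = grey.
The 6 still-open variables draw from only 6 values {blue, orange, pink, red, teal, white}, so each is used; only F can be red, hence F = red.
J and K share exactly the 2 values {blue, teal}; by pigeonhole those values go to them, so strike blue, teal from D, G, H.
H's domain is down to {orange}, so H = orange. Eliminate orange elsewhere: D.
No further eliminations apply; D can still be any of pink, white.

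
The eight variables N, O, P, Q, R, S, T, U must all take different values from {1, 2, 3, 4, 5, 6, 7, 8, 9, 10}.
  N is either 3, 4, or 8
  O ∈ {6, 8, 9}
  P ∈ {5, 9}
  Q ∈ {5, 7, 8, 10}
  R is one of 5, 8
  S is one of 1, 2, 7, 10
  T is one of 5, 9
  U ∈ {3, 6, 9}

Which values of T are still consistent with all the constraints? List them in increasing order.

5, 9

P and T share exactly the 2 values {5, 9}; by pigeonhole those values go to them, so strike 5, 9 from O, Q, R, U.
R's domain is down to {8}, so R = 8. Eliminate 8 elsewhere: N, O, Q.
O must be 6 (only option left). Eliminate 6 elsewhere: U.
That leaves U = 3. Remove 3 from N.
N's domain is down to {4}, so N = 4.
No further eliminations apply; T can still be any of 5, 9.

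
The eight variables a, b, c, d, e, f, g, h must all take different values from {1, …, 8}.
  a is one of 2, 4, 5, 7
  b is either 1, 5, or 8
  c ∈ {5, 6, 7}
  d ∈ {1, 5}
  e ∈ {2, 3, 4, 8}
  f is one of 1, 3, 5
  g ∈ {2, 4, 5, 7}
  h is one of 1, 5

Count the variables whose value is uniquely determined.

3

Among the 8 variables, 6 fits only c (and all 8 values in {1, 2, 3, 4, 5, 6, 7, 8} must be used), so c = 6.
The 2 variables d and h are confined to {1, 5}, which locks those values in; drop them from a, b, f, g.
That leaves b = 8. Eliminate 8 elsewhere: e.
f has just one choice, so f = 3. Remove 3 from e.
Determined: b=8, c=6, f=3. The other variables each still have more than one consistent value. That makes 3.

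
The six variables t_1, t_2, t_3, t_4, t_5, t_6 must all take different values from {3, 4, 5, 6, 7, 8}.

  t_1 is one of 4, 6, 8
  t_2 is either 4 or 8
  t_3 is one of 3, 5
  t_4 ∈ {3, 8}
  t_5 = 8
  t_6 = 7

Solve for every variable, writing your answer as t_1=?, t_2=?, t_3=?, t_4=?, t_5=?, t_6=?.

t_5 has just one choice, so t_5 = 8. Remove 8 from t_1, t_2, t_4.
t_6 must be 7 (only option left).
t_2's domain is down to {4}, so t_2 = 4. Strike 4 from t_1.
That leaves t_4 = 3. Eliminate 3 elsewhere: t_3.
t_1 has just one choice, so t_1 = 6.
t_3 has just one choice, so t_3 = 5.

t_1=6, t_2=4, t_3=5, t_4=3, t_5=8, t_6=7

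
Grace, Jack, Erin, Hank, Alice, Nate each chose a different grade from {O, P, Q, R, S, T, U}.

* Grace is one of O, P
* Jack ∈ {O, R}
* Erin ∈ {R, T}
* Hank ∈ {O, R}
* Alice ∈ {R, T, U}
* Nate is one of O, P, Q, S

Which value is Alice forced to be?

U

The 2 variables Jack and Hank are confined to {O, R}, which locks those values in; drop them from Grace, Erin, Alice, Nate.
Grace has just one choice, so Grace = P. So Nate can't be P.
Erin must be T (only option left). Eliminate T elsewhere: Alice.
So Alice = U.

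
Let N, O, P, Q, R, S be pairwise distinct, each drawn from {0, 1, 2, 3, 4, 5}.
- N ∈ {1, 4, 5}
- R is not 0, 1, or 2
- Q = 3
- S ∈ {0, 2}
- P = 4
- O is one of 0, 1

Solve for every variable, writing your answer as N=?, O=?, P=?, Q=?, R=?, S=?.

N=1, O=0, P=4, Q=3, R=5, S=2

P has just one choice, so P = 4. Remove 4 from N, R.
Q's domain is down to {3}, so Q = 3. Strike 3 from R.
R has just one choice, so R = 5. Remove 5 from N.
That leaves N = 1. Strike 1 from O.
That leaves O = 0. Strike 0 from S.
S has just one choice, so S = 2.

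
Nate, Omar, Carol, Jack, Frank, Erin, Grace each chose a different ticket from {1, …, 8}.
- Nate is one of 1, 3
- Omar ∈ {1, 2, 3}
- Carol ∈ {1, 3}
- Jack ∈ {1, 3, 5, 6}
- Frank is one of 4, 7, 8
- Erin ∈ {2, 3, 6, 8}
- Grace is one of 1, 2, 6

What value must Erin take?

Nate and Carol share exactly the 2 values {1, 3}; by pigeonhole those values go to them, so strike 1, 3 from Omar, Jack, Erin, Grace.
Omar has just one choice, so Omar = 2. Remove 2 from Erin, Grace.
Grace's domain is down to {6}, so Grace = 6. Remove 6 from Jack, Erin.
So Erin = 8.

8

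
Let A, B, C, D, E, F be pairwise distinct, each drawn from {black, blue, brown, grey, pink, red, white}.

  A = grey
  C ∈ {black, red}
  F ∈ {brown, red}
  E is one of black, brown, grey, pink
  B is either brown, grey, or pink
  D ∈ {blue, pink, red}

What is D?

A must be grey (only option left). Eliminate grey elsewhere: B, E.
The 5 still-open variables draw from only 5 values {black, blue, brown, pink, red}, so each is used; only D can be blue, hence D = blue.

blue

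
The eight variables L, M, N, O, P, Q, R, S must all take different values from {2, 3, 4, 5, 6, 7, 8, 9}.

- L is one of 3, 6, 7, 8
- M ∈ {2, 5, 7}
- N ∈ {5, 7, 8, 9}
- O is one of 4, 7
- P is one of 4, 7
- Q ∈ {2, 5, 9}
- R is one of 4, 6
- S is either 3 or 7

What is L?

O and P share exactly the 2 values {4, 7}; by pigeonhole those values go to them, so strike 4, 7 from L, M, N, R, S.
R must be 6 (only option left). Eliminate 6 elsewhere: L.
S must be 3 (only option left). Eliminate 3 elsewhere: L.
So L = 8.

8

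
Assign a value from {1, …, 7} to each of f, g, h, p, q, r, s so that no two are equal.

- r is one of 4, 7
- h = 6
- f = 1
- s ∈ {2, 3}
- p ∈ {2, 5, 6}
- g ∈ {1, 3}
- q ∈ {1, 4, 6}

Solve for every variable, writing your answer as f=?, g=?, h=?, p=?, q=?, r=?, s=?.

f has just one choice, so f = 1. Strike 1 from g, q.
g has just one choice, so g = 3. So s can't be 3.
That leaves h = 6. Eliminate 6 elsewhere: p, q.
q has just one choice, so q = 4. Remove 4 from r.
r's domain is down to {7}, so r = 7.
s's domain is down to {2}, so s = 2. Eliminate 2 elsewhere: p.
p's domain is down to {5}, so p = 5.

f=1, g=3, h=6, p=5, q=4, r=7, s=2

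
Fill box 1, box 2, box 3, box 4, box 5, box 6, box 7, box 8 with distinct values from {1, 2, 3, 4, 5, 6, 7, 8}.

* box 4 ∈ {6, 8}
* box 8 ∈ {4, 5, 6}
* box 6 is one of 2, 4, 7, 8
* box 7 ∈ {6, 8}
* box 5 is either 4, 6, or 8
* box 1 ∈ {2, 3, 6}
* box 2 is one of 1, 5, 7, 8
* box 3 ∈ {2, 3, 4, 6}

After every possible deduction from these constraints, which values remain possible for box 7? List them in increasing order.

The 8 variables draw from only 8 values {1, 2, 3, 4, 5, 6, 7, 8}, so each is used; only box 2 can be 1, hence box 2 = 1.
The 7 still-open variables together cover exactly {2, 3, 4, 5, 6, 7, 8} — 7 values for 7 variables — and 5 appears only in box 8's list, so box 8 = 5.
Among the 6 still-open variables, 7 fits only box 6 (and all 6 values in {2, 3, 4, 6, 7, 8} must be used), so box 6 = 7.
box 4 and box 7 between them cover only {6, 8} — a naked pair. Remove those values from box 1, box 3, box 5.
box 5 must be 4 (only option left). Remove 4 from box 3.
No further eliminations apply; box 7 can still be any of 6, 8.

6, 8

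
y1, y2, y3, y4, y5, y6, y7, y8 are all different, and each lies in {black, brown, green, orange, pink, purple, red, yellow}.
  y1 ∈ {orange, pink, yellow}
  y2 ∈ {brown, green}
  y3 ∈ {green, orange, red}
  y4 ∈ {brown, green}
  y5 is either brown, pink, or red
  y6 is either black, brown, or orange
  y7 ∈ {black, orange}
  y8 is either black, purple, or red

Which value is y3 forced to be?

red

The 8 variables draw from only 8 values {black, brown, green, orange, pink, purple, red, yellow}, so each is used; only y8 can be purple, hence y8 = purple.
Among the 7 still-open variables, yellow fits only y1 (and all 7 values in {black, brown, green, orange, pink, red, yellow} must be used), so y1 = yellow.
Among the 6 still-open variables, pink fits only y5 (and all 6 values in {black, brown, green, orange, pink, red} must be used), so y5 = pink.
The 5 still-open variables draw from only 5 values {black, brown, green, orange, red}, so each is used; only y3 can be red, hence y3 = red.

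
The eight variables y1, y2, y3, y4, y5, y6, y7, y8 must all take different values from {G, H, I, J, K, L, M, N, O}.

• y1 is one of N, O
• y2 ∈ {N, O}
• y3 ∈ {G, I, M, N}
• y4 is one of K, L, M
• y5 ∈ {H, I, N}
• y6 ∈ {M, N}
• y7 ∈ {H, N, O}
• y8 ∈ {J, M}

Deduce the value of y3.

y1 and y2 between them cover only {N, O} — a naked pair. Remove those values from y3, y5, y6, y7.
y6 has just one choice, so y6 = M. Eliminate M elsewhere: y3, y4, y8.
y7 has just one choice, so y7 = H. Remove H from y5.
y8 has just one choice, so y8 = J.
That leaves y5 = I. Remove I from y3.
So y3 = G.

G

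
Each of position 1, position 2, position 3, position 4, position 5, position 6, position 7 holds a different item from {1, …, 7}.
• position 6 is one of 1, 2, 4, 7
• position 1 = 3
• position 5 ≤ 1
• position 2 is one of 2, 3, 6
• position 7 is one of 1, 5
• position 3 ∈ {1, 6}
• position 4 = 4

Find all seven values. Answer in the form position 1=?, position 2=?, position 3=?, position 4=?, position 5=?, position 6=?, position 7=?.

position 1=3, position 2=2, position 3=6, position 4=4, position 5=1, position 6=7, position 7=5

position 1's domain is down to {3}, so position 1 = 3. So position 2 can't be 3.
position 4 has just one choice, so position 4 = 4. Eliminate 4 elsewhere: position 6.
position 5's domain is down to {1}, so position 5 = 1. Strike 1 from position 3, position 6, position 7.
position 7's domain is down to {5}, so position 7 = 5.
position 3 has just one choice, so position 3 = 6. Strike 6 from position 2.
That leaves position 2 = 2. So position 6 can't be 2.
position 6 must be 7 (only option left).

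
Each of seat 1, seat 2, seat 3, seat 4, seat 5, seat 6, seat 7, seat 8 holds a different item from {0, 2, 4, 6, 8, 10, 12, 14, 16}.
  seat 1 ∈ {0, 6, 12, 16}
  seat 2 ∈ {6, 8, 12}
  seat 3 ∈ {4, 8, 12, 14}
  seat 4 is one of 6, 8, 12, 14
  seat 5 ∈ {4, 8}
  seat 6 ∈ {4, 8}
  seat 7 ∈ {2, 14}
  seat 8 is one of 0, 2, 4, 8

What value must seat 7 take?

The 8 variables draw from only 8 values {0, 2, 4, 6, 8, 12, 14, 16}, so each is used; only seat 1 can be 16, hence seat 1 = 16.
The 7 still-open variables together cover exactly {0, 2, 4, 6, 8, 12, 14} — 7 values for 7 variables — and 0 appears only in seat 8's list, so seat 8 = 0.
Among the 6 still-open variables, 2 fits only seat 7 (and all 6 values in {2, 4, 6, 8, 12, 14} must be used), so seat 7 = 2.

2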